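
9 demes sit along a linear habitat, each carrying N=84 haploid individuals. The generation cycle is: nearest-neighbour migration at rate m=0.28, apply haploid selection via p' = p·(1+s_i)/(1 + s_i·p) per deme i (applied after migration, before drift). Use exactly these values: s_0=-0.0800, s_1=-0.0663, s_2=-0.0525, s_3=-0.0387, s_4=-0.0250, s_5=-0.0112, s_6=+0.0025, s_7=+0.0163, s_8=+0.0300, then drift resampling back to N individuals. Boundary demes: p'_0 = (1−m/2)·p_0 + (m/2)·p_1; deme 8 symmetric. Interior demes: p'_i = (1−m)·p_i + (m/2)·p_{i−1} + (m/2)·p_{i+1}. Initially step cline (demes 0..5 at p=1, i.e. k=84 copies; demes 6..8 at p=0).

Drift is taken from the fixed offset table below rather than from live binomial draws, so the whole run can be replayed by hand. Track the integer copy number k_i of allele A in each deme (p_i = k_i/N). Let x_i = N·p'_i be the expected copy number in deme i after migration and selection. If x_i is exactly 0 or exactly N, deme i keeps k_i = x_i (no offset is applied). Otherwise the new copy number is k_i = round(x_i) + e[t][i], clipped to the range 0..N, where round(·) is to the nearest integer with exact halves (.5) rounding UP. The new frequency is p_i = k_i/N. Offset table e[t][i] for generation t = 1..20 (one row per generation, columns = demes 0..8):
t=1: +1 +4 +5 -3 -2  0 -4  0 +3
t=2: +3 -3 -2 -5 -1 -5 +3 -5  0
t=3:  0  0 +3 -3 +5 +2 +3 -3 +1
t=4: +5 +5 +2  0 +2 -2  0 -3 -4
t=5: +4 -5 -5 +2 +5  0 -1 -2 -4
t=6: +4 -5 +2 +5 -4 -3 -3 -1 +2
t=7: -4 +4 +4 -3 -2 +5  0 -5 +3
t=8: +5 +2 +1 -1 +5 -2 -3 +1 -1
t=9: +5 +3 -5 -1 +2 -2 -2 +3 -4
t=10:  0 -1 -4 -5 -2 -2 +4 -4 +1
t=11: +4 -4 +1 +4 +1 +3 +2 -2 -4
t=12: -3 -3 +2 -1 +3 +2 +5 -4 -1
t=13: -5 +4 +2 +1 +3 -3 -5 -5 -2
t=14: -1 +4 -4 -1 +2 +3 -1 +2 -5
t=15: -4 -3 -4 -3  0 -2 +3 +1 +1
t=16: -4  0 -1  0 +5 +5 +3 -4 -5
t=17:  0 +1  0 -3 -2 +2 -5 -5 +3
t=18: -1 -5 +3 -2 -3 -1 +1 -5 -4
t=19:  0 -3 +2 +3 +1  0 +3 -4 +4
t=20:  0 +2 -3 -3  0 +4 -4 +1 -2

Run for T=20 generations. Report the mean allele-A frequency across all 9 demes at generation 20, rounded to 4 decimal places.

0.5238

t=0: k=[84 84 84 84 84 84 0 0 0]
t=1: x=[84.0000 84.0000 84.0000 84.0000 84.0000 72.1256 11.7853 0.0000 0.0000] k=[84 84 84 84 84 72 8 0 0]
t=2: x=[84.0000 84.0000 84.0000 84.0000 82.2778 64.5522 15.8721 1.1380 0.0000] k=[84 84 84 84 81 60 19 0 0]
t=3: x=[84.0000 84.0000 84.0000 83.5632 78.3480 56.9940 22.1207 2.7020 0.0000] k=[84 84 84 81 83 59 25 0 0]
t=4: x=[84.0000 84.0000 83.5569 81.6100 79.2478 57.3957 26.3051 3.5546 0.0000] k=[84 84 84 82 81 55 26 1 0]
t=5: x=[84.0000 84.0000 83.7045 82.0668 77.3465 54.3643 26.6054 4.4273 0.1442] k=[84 84 79 84 82 54 26 2 0]
t=6: x=[84.0000 83.2507 80.2095 82.9810 78.2253 53.7824 26.6054 5.1577 0.2884] k=[84 78 82 84 74 51 24 4 2]
t=7: x=[83.0877 79.0924 81.5973 82.2538 71.9205 50.2128 25.0238 6.6179 2.3465] k=[79 83 84 79 70 55 25 2 5]
t=8: x=[79.1960 82.4810 83.1139 78.2315 68.8481 52.6791 26.0248 5.7257 4.7097] k=[84 84 84 77 74 51 23 7 4]
t=9: x=[84.0000 84.0000 82.9664 77.3214 70.9229 50.0725 24.7235 8.9485 4.5454] k=[84 84 78 76 73 48 23 12 1]
t=10: x=[84.0000 83.1010 78.2791 75.5652 69.6208 47.7681 25.0038 12.1673 2.6138] k=[84 82 74 71 68 46 29 8 4]
t=11: x=[83.6957 80.9656 74.2445 70.5604 64.9699 46.4663 28.4870 10.5280 4.6892] k=[84 77 75 75 66 49 30 9 1]
t=12: x=[82.9359 77.2884 74.8495 73.3792 64.5035 48.4893 29.7680 10.9733 2.1819] k=[80 74 77 72 68 50 35 7 1]
t=13: x=[78.7654 74.7080 75.4757 71.7323 65.6799 50.1927 33.2301 10.2243 1.8940] k=[74 79 77 73 69 47 28 5 0]
t=14: x=[73.9877 77.6276 76.3533 72.6172 66.1264 47.1872 27.4862 7.6314 0.7208] k=[73 82 72 72 68 50 26 10 0]
t=15: x=[73.5187 79.0287 72.8903 71.0125 65.6799 48.9301 27.1659 10.9936 1.4413] k=[70 76 69 68 66 47 30 12 2]
t=16: x=[69.8879 73.5693 69.1937 67.3391 63.2267 47.0470 29.9081 13.3000 3.4978] k=[66 74 68 67 68 52 33 9 0]
t=17: x=[65.9673 71.3190 68.0136 66.7452 65.2539 51.3555 32.3497 11.2567 1.2972] k=[66 72 68 64 63 53 27 6 4]
t=18: x=[65.6734 69.8092 67.2898 63.8211 61.3233 50.5335 27.7464 8.7864 4.4017] k=[65 65 70 62 58 50 29 4 0]
t=19: x=[63.7462 64.6991 67.4759 61.9237 56.9781 47.9484 28.4870 7.0436 0.5767] k=[64 62 69 65 58 48 31 3 5]
t=20: x=[62.4098 62.1700 66.7319 63.9845 57.1193 46.7867 29.5078 7.3072 4.8534] k=[62 64 64 61 57 51 26 8 3]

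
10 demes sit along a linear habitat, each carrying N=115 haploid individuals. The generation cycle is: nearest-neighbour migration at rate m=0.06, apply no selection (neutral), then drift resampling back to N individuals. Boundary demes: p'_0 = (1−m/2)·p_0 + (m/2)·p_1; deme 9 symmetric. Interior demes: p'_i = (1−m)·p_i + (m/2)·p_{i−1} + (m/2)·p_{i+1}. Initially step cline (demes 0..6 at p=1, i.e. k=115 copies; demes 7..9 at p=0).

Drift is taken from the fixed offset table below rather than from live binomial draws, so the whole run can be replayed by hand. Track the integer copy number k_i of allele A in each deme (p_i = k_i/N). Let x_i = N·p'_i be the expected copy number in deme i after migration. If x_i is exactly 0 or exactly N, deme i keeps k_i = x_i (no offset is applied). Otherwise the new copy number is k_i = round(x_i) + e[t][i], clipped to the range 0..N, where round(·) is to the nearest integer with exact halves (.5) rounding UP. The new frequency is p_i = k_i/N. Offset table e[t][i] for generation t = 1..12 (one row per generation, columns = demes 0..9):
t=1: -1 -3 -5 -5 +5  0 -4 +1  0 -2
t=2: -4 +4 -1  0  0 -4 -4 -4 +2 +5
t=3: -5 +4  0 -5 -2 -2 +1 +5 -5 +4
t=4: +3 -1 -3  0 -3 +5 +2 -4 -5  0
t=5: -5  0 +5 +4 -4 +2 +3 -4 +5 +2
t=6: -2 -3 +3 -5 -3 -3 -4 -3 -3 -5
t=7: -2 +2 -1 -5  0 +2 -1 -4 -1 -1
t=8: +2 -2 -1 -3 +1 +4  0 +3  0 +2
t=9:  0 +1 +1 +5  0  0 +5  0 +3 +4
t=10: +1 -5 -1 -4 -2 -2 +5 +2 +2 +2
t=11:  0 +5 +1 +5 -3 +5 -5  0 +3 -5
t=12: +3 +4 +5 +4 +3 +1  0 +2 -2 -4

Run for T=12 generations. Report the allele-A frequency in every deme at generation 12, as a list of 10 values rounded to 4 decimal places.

t=0: k=[115 115 115 115 115 115 115 0 0 0]
t=1: x=[115.0000 115.0000 115.0000 115.0000 115.0000 115.0000 111.5500 3.4500 0.0000 0.0000] k=[115 115 115 115 115 115 108 4 0 0]
t=2: x=[115.0000 115.0000 115.0000 115.0000 115.0000 114.7900 105.0900 7.0000 0.1200 0.0000] k=[115 115 115 115 115 111 101 3 2 0]
t=3: x=[115.0000 115.0000 115.0000 115.0000 114.8800 110.8200 98.3600 5.9100 1.9700 0.0600] k=[115 115 115 115 113 109 99 11 0 4]
t=4: x=[115.0000 115.0000 115.0000 114.9400 112.9400 108.8200 96.6600 13.3100 0.4500 3.8800] k=[115 115 115 115 110 114 99 9 0 4]
t=5: x=[115.0000 115.0000 115.0000 114.8500 110.2700 113.4300 96.7500 11.4300 0.3900 3.8800] k=[115 115 115 115 106 115 100 7 5 6]
t=6: x=[115.0000 115.0000 115.0000 114.7300 106.5400 114.2800 97.6600 9.7300 5.0900 5.9700] k=[115 115 115 110 104 111 94 7 2 1]
t=7: x=[115.0000 115.0000 114.8500 109.9700 104.3900 110.2800 91.9000 9.4600 2.1200 1.0300] k=[115 115 114 105 104 112 91 5 1 0]
t=8: x=[115.0000 114.9700 113.7600 105.2400 104.2700 111.1300 89.0500 7.4600 1.0900 0.0300] k=[115 113 113 102 105 115 89 10 1 2]
t=9: x=[114.9400 113.0600 112.6700 102.4200 105.2100 113.9200 87.4100 12.1000 1.3000 1.9700] k=[115 114 114 107 105 114 92 12 4 6]
t=10: x=[114.9700 114.0300 113.7900 107.1500 105.3300 113.0700 90.2600 14.1600 4.3000 5.9400] k=[115 109 113 103 103 111 95 16 6 8]
t=11: x=[114.8200 109.3000 112.5800 103.3000 103.2400 110.2800 93.1100 18.0700 6.3600 7.9400] k=[115 114 114 108 100 115 88 18 9 3]
t=12: x=[114.9700 114.0300 113.8200 107.9400 100.6900 113.7400 86.7100 19.8300 9.0900 3.1800] k=[115 115 115 112 104 115 87 22 7 0]

[1.0000, 1.0000, 1.0000, 0.9739, 0.9043, 1.0000, 0.7565, 0.1913, 0.0609, 0.0000]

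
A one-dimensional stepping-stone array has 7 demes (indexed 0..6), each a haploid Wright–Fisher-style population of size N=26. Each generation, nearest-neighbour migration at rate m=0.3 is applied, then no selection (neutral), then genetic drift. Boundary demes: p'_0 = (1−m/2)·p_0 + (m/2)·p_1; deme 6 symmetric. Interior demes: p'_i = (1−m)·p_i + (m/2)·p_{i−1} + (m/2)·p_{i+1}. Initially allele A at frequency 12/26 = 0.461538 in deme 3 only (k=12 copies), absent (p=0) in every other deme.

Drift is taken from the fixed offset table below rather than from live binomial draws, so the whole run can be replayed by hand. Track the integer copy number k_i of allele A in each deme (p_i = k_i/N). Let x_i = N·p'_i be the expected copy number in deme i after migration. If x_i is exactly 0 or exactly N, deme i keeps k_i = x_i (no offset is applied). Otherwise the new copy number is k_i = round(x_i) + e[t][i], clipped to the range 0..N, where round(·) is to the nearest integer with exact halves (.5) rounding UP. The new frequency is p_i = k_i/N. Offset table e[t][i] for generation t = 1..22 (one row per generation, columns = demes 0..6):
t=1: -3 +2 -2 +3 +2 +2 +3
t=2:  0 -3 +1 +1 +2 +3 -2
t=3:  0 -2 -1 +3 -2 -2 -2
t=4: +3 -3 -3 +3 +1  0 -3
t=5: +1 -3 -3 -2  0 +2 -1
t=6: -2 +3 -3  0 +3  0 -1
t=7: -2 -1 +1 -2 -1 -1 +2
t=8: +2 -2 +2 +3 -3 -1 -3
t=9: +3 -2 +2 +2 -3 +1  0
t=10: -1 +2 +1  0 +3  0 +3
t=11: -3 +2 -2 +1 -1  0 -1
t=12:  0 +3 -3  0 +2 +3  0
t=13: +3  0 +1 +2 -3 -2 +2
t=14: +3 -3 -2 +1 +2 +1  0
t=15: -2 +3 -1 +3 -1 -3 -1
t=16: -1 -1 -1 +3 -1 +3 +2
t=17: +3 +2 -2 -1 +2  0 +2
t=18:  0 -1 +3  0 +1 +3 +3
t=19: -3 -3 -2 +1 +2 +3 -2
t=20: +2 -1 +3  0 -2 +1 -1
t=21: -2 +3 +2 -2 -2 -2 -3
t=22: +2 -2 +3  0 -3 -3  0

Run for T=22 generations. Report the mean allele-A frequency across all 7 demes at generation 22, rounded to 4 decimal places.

t=0: k=[0 0 0 12 0 0 0]
t=1: x=[0.0000 0.0000 1.8000 8.4000 1.8000 0.0000 0.0000] k=[0 0 0 11 4 0 0]
t=2: x=[0.0000 0.0000 1.6500 8.3000 4.4500 0.6000 0.0000] k=[0 0 3 9 6 4 0]
t=3: x=[0.0000 0.4500 3.4500 7.6500 6.1500 3.7000 0.6000] k=[0 0 2 11 4 2 0]
t=4: x=[0.0000 0.3000 3.0500 8.6000 4.7500 2.0000 0.3000] k=[0 0 0 12 6 2 0]
t=5: x=[0.0000 0.0000 1.8000 9.3000 6.3000 2.3000 0.3000] k=[0 0 0 7 6 4 0]
t=6: x=[0.0000 0.0000 1.0500 5.8000 5.8500 3.7000 0.6000] k=[0 0 0 6 9 4 0]
t=7: x=[0.0000 0.0000 0.9000 5.5500 7.8000 4.1500 0.6000] k=[0 0 2 4 7 3 3]
t=8: x=[0.0000 0.3000 2.0000 4.1500 5.9500 3.6000 3.0000] k=[0 0 4 7 3 3 0]
t=9: x=[0.0000 0.6000 3.8500 5.9500 3.6000 2.5500 0.4500] k=[0 0 6 8 1 4 0]
t=10: x=[0.0000 0.9000 5.4000 6.6500 2.5000 2.9500 0.6000] k=[0 3 6 7 6 3 4]
t=11: x=[0.4500 3.0000 5.7000 6.7000 5.7000 3.6000 3.8500] k=[0 5 4 8 5 4 3]
t=12: x=[0.7500 4.1000 4.7500 6.9500 5.3000 4.0000 3.1500] k=[1 7 2 7 7 7 3]
t=13: x=[1.9000 5.3500 3.5000 6.2500 7.0000 6.4000 3.6000] k=[5 5 5 8 4 4 6]
t=14: x=[5.0000 5.0000 5.4500 6.9500 4.6000 4.3000 5.7000] k=[8 2 3 8 7 5 6]
t=15: x=[7.1000 3.0500 3.6000 7.1000 6.8500 5.4500 5.8500] k=[5 6 3 10 6 2 5]
t=16: x=[5.1500 5.4000 4.5000 8.3500 6.0000 3.0500 4.5500] k=[4 4 4 11 5 6 7]
t=17: x=[4.0000 4.0000 5.0500 9.0500 6.0500 6.0000 6.8500] k=[7 6 3 8 8 6 9]
t=18: x=[6.8500 5.7000 4.2000 7.2500 7.7000 6.7500 8.5500] k=[7 5 7 7 9 10 12]
t=19: x=[6.7000 5.6000 6.7000 7.3000 8.8500 10.1500 11.7000] k=[4 3 5 8 11 13 10]
t=20: x=[3.8500 3.4500 5.1500 8.0000 10.8500 12.2500 10.4500] k=[6 2 8 8 9 13 9]
t=21: x=[5.4000 3.5000 7.1000 8.1500 9.4500 11.8000 9.6000] k=[3 7 9 6 7 10 7]
t=22: x=[3.6000 6.7000 8.2500 6.6000 7.3000 9.1000 7.4500] k=[6 5 11 7 4 6 7]

0.2527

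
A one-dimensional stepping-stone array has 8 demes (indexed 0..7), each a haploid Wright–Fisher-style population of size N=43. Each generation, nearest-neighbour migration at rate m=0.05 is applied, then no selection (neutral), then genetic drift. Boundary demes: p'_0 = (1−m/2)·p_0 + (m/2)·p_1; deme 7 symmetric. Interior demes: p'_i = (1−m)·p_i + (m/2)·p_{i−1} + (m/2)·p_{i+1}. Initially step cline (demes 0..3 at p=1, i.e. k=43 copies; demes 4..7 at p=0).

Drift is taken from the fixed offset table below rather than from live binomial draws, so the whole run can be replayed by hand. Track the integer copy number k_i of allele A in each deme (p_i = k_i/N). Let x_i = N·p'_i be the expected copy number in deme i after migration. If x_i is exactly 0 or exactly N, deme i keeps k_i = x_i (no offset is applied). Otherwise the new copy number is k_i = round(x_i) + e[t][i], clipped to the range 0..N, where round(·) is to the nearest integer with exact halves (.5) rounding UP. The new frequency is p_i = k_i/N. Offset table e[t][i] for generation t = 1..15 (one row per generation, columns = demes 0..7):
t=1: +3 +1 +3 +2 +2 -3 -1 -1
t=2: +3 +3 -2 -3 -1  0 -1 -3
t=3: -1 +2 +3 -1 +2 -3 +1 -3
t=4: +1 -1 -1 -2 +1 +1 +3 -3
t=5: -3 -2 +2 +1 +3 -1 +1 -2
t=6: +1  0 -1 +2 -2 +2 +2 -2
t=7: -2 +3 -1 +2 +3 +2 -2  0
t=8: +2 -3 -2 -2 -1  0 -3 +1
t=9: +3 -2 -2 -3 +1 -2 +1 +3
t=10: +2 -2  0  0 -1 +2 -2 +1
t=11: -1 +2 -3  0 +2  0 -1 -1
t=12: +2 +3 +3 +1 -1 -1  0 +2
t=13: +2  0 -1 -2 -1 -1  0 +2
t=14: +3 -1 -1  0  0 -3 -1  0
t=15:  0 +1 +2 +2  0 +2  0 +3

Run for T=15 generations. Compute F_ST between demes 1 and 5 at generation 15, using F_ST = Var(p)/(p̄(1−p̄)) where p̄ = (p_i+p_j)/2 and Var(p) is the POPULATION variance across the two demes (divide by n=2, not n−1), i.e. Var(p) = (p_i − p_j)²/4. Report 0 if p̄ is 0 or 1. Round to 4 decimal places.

0.8226

t=0: k=[43 43 43 43 0 0 0 0]
t=1: x=[43.0000 43.0000 43.0000 41.9250 1.0750 0.0000 0.0000 0.0000] k=[43 43 43 43 3 0 0 0]
t=2: x=[43.0000 43.0000 43.0000 42.0000 3.9250 0.0750 0.0000 0.0000] k=[43 43 43 39 3 0 0 0]
t=3: x=[43.0000 43.0000 42.9000 38.2000 3.8250 0.0750 0.0000 0.0000] k=[43 43 43 37 6 0 0 0]
t=4: x=[43.0000 43.0000 42.8500 36.3750 6.6250 0.1500 0.0000 0.0000] k=[43 43 42 34 8 1 0 0]
t=5: x=[43.0000 42.9750 41.8250 33.5500 8.4750 1.1500 0.0250 0.0000] k=[43 41 43 35 11 0 1 0]
t=6: x=[42.9500 41.1000 42.7500 34.6000 11.3250 0.3000 0.9500 0.0250] k=[43 41 42 37 9 2 3 0]
t=7: x=[42.9500 41.0750 41.8500 36.4250 9.5250 2.2000 2.9000 0.0750] k=[41 43 41 38 13 4 1 0]
t=8: x=[41.0500 42.9000 40.9750 37.4500 13.4000 4.1500 1.0500 0.0250] k=[43 40 39 35 12 4 0 1]
t=9: x=[42.9250 40.0500 38.9250 34.5250 12.3750 4.1000 0.1250 0.9750] k=[43 38 37 32 13 2 1 4]
t=10: x=[42.8750 38.1000 36.9000 31.6500 13.2000 2.2500 1.1000 3.9250] k=[43 36 37 32 12 4 0 5]
t=11: x=[42.8250 36.2000 36.8500 31.6250 12.3000 4.1000 0.2250 4.8750] k=[42 38 34 32 14 4 0 4]
t=12: x=[41.9000 38.0000 34.0500 31.6000 14.2000 4.1500 0.2000 3.9000] k=[43 41 37 33 13 3 0 6]
t=13: x=[42.9500 40.9500 37.0000 32.6000 13.2500 3.1750 0.2250 5.8500] k=[43 41 36 31 12 2 0 8]
t=14: x=[42.9500 40.9250 36.0000 30.6500 12.2250 2.2000 0.2500 7.8000] k=[43 40 35 31 12 0 0 8]
t=15: x=[42.9250 39.9500 35.0250 30.6250 12.1750 0.3000 0.2000 7.8000] k=[43 41 37 33 12 2 0 11]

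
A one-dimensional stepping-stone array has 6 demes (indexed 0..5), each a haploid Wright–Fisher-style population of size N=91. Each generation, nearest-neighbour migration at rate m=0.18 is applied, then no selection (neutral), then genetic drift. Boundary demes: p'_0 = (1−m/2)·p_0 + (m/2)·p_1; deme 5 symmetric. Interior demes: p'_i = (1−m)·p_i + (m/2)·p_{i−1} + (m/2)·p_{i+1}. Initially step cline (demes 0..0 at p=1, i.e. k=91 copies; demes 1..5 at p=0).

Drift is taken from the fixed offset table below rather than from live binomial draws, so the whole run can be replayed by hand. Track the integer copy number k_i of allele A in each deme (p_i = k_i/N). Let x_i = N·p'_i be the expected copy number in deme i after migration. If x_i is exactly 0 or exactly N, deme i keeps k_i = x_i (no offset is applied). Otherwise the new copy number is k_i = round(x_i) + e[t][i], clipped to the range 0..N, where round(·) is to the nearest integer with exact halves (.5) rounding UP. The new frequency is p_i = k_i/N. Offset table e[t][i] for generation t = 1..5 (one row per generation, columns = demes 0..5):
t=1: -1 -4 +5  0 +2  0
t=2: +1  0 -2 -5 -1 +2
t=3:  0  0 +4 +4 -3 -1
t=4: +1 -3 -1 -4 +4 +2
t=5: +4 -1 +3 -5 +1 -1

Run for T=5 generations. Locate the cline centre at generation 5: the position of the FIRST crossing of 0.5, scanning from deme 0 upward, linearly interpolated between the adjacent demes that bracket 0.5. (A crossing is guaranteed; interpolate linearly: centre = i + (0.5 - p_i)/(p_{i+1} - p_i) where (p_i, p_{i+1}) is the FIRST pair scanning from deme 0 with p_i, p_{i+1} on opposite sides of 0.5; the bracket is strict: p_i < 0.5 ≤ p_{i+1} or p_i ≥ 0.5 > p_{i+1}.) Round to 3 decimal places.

0.436

t=0: k=[91 0 0 0 0 0]
t=1: x=[82.8100 8.1900 0.0000 0.0000 0.0000 0.0000] k=[82 4 0 0 0 0]
t=2: x=[74.9800 10.6600 0.3600 0.0000 0.0000 0.0000] k=[76 11 0 0 0 0]
t=3: x=[70.1500 15.8600 0.9900 0.0000 0.0000 0.0000] k=[70 16 5 0 0 0]
t=4: x=[65.1400 19.8700 5.5400 0.4500 0.0000 0.0000] k=[66 17 5 0 0 0]
t=5: x=[61.5900 20.3300 5.6300 0.4500 0.0000 0.0000] k=[66 19 9 0 0 0]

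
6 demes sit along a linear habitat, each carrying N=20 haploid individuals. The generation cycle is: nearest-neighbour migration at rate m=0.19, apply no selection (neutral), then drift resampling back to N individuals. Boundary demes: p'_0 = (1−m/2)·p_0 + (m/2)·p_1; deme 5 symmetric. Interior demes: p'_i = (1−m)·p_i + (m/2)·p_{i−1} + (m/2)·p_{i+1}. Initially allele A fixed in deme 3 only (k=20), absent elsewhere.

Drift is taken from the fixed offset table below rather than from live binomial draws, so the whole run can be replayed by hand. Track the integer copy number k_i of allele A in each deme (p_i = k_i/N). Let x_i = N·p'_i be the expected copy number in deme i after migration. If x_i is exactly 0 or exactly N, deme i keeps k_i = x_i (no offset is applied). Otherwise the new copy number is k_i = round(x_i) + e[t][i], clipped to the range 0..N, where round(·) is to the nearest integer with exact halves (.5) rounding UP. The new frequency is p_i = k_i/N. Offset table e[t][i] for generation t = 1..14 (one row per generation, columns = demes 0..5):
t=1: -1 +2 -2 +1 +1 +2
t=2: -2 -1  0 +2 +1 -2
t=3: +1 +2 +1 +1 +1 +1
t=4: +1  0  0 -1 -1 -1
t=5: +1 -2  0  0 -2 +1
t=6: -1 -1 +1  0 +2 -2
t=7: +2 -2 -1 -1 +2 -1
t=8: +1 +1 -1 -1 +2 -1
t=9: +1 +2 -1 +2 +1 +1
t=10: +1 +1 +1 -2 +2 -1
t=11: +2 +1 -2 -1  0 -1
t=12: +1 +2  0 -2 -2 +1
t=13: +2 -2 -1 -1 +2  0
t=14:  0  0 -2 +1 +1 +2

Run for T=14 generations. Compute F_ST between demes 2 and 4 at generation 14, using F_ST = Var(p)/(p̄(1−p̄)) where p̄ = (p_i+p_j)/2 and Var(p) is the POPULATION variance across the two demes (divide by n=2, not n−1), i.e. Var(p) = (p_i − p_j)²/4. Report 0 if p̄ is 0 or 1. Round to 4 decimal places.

0.2500

t=0: k=[0 0 0 20 0 0]
t=1: x=[0.0000 0.0000 1.9000 16.2000 1.9000 0.0000] k=[0 0 0 17 3 0]
t=2: x=[0.0000 0.0000 1.6150 14.0550 4.0450 0.2850] k=[0 0 2 16 5 0]
t=3: x=[0.0000 0.1900 3.1400 13.6250 5.5700 0.4750] k=[0 2 4 15 7 1]
t=4: x=[0.1900 2.0000 4.8550 13.1950 7.1900 1.5700] k=[1 2 5 12 6 1]
t=5: x=[1.0950 2.1900 5.3800 10.7650 6.0950 1.4750] k=[2 0 5 11 4 2]
t=6: x=[1.8100 0.6650 5.0950 9.7650 4.4750 2.1900] k=[1 0 6 10 6 0]
t=7: x=[0.9050 0.6650 5.8100 9.2400 5.8100 0.5700] k=[3 0 5 8 8 0]
t=8: x=[2.7150 0.7600 4.8100 7.7150 7.2400 0.7600] k=[4 2 4 7 9 0]
t=9: x=[3.8100 2.3800 4.0950 6.9050 7.9550 0.8550] k=[5 4 3 9 9 2]
t=10: x=[4.9050 4.0000 3.6650 8.4300 8.3350 2.6650] k=[6 5 5 6 10 2]
t=11: x=[5.9050 5.0950 5.0950 6.2850 8.8600 2.7600] k=[8 6 3 5 9 2]
t=12: x=[7.8100 5.9050 3.4750 5.1900 7.9550 2.6650] k=[9 8 3 3 6 4]
t=13: x=[8.9050 7.6200 3.4750 3.2850 5.5250 4.1900] k=[11 6 2 2 8 4]
t=14: x=[10.5250 6.0950 2.3800 2.5700 7.0500 4.3800] k=[11 6 0 4 8 6]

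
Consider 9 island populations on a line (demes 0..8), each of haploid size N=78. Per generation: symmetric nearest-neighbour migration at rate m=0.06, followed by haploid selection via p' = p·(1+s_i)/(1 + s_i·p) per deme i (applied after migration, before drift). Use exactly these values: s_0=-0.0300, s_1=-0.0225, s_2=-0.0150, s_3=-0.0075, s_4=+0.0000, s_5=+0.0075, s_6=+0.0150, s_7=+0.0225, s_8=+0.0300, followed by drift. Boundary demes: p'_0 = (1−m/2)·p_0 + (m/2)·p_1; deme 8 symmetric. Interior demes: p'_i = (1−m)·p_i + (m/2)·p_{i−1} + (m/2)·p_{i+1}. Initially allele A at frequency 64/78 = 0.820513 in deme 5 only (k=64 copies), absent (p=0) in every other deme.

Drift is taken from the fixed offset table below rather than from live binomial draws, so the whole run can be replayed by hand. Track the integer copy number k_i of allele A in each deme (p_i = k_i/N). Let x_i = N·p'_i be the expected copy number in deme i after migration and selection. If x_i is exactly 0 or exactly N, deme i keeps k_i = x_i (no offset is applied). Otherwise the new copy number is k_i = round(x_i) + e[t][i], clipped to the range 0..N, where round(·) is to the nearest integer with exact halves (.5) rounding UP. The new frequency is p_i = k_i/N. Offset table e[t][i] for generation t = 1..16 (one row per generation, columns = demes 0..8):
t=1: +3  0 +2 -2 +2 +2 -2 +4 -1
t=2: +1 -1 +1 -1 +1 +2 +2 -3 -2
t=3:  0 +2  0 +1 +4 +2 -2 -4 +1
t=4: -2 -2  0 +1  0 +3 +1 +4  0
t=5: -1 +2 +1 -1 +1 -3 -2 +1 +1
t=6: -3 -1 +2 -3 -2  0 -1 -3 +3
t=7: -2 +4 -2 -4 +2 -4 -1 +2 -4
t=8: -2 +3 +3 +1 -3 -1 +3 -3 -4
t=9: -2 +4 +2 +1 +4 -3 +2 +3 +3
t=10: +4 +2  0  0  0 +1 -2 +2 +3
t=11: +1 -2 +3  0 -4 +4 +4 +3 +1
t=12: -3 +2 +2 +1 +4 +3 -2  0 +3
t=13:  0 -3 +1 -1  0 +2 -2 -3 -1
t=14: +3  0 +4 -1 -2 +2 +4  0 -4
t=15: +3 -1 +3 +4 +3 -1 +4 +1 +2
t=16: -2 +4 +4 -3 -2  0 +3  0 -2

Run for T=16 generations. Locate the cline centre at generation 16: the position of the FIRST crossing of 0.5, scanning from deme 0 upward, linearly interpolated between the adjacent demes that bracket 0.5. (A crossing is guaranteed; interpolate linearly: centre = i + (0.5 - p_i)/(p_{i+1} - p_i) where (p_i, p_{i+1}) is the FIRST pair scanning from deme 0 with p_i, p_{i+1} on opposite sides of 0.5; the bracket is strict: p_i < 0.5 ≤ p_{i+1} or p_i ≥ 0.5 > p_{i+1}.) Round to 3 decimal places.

t=0: k=[0 0 0 0 0 64 0 0 0]
t=1: x=[0.0000 0.0000 0.0000 0.0000 1.9200 60.2626 1.9481 0.0000 0.0000] k=[0 0 0 0 4 62 0 0 0]
t=2: x=[0.0000 0.0000 0.0000 0.1191 5.6200 58.5094 1.8872 0.0000 0.0000] k=[0 0 0 0 7 61 4 0 0]
t=3: x=[0.0000 0.0000 0.0000 0.2084 8.4100 57.7821 5.6678 0.1227 0.0000] k=[0 0 0 1 12 60 4 0 0]
t=4: x=[0.0000 0.0000 0.0296 1.2904 13.1100 56.9949 5.6374 0.1227 0.0000] k=[0 0 0 2 13 60 7 4 0]
t=5: x=[0.0000 0.0000 0.0591 2.2535 14.0800 57.1145 8.6134 4.0547 0.1236] k=[0 0 1 1 15 54 7 5 1]
t=6: x=[0.0000 0.0293 0.9556 1.4095 15.7500 51.5508 8.4617 5.0440 1.1531] k=[0 0 3 0 14 52 7 2 4]
t=7: x=[0.0000 0.0880 2.7792 0.5062 14.7200 49.6450 8.3099 2.2583 4.0521] k=[0 4 1 0 17 46 7 4 0]
t=8: x=[0.1164 3.7088 1.0443 0.5360 17.3600 44.1033 8.1885 4.0547 0.1236] k=[0 7 4 2 14 43 11 1 0]
t=9: x=[0.2037 6.5619 3.9726 2.4024 14.5100 41.3152 11.8084 1.2981 0.0309] k=[0 11 6 3 19 38 14 4 3]
t=10: x=[0.3201 10.3146 5.9761 3.5444 19.0900 36.8552 14.5958 4.3607 3.1173] k=[4 12 6 4 19 38 13 6 6]
t=11: x=[4.1195 11.3574 6.0353 4.4781 19.1200 36.8252 13.7074 6.3384 6.1658] k=[5 9 9 4 15 41 18 9 7]
t=12: x=[4.9762 8.7025 8.7321 4.4483 15.4500 39.6757 18.6303 9.3923 7.2521] k=[2 11 11 5 19 43 17 9 10]
t=13: x=[2.2038 10.5211 10.6799 5.5610 19.3000 41.6451 17.7433 9.4533 10.2299] k=[2 8 12 5 19 44 16 6 9]
t=14: x=[2.1164 7.7792 11.5208 5.5908 19.3300 42.5545 16.7349 6.5218 9.1460] k=[5 8 16 5 17 45 21 7 5]
t=15: x=[4.9470 7.9854 15.2438 5.6504 17.4800 43.5838 21.5313 7.5097 5.2017] k=[8 7 18 10 20 43 26 9 7]
t=16: x=[7.7547 7.2097 17.2263 10.4716 20.3900 41.9449 26.2587 9.6364 7.2521] k=[6 11 21 7 18 42 29 10 5]

4.875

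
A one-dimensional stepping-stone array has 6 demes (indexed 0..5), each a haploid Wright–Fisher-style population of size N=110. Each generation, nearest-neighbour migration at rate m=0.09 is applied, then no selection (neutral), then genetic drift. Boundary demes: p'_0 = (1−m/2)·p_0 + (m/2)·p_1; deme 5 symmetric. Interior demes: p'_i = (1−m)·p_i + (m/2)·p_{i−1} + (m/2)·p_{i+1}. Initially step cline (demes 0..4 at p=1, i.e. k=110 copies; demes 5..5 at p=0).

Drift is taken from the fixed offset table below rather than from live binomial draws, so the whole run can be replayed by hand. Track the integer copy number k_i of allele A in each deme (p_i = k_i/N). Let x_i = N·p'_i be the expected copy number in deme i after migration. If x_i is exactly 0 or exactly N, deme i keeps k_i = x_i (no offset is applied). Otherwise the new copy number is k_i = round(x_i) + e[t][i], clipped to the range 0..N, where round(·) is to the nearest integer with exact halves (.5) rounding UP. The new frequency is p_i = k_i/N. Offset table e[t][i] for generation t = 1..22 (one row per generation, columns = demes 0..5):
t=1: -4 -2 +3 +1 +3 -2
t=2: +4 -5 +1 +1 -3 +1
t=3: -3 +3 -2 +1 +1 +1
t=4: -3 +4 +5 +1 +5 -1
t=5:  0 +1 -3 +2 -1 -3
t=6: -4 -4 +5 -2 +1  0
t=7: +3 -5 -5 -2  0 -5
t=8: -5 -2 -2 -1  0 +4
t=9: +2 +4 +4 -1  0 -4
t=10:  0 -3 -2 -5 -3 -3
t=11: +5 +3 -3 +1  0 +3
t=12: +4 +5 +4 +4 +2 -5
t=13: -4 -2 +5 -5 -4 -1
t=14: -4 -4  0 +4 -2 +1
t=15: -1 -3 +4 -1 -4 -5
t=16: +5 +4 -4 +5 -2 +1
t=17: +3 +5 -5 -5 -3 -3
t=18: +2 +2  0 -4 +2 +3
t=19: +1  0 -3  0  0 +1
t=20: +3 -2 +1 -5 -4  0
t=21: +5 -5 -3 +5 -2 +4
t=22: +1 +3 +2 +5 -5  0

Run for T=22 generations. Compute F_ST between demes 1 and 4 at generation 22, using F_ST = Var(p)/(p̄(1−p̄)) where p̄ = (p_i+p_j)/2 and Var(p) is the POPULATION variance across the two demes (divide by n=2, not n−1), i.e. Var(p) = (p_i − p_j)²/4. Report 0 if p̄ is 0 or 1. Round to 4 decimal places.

0.2760

t=0: k=[110 110 110 110 110 0]
t=1: x=[110.0000 110.0000 110.0000 110.0000 105.0500 4.9500] k=[110 110 110 110 108 3]
t=2: x=[110.0000 110.0000 110.0000 109.9100 103.3650 7.7250] k=[110 110 110 110 100 9]
t=3: x=[110.0000 110.0000 110.0000 109.5500 96.3550 13.0950] k=[110 110 110 110 97 14]
t=4: x=[110.0000 110.0000 110.0000 109.4150 93.8500 17.7350] k=[110 110 110 110 99 17]
t=5: x=[110.0000 110.0000 110.0000 109.5050 95.8050 20.6900] k=[110 110 110 110 95 18]
t=6: x=[110.0000 110.0000 110.0000 109.3250 92.2100 21.4650] k=[110 110 110 107 93 21]
t=7: x=[110.0000 110.0000 109.8650 106.5050 90.3900 24.2400] k=[110 110 105 105 90 19]
t=8: x=[110.0000 109.7750 105.2250 104.3250 87.4800 22.1950] k=[110 108 103 103 87 26]
t=9: x=[109.9100 107.8650 103.2250 102.2800 84.9750 28.7450] k=[110 110 107 101 85 25]
t=10: x=[110.0000 109.8650 106.8650 100.5500 83.0200 27.7000] k=[110 107 105 96 80 25]
t=11: x=[109.8650 107.0450 104.6850 95.6850 78.2450 27.4750] k=[110 110 102 97 78 30]
t=12: x=[110.0000 109.6400 102.1350 96.3700 76.6950 32.1600] k=[110 110 106 100 79 27]
t=13: x=[110.0000 109.8200 105.9100 99.3250 77.6050 29.3400] k=[110 108 110 94 74 28]
t=14: x=[109.9100 108.1800 109.1900 93.8200 72.8300 30.0700] k=[106 104 109 98 71 31]
t=15: x=[105.9100 104.3150 108.2800 97.2800 70.4150 32.8000] k=[105 101 110 96 66 28]
t=16: x=[104.8200 101.5850 108.9650 95.2800 65.6400 29.7100] k=[110 106 105 100 64 31]
t=17: x=[109.8200 106.1350 104.8200 98.6050 64.1350 32.4850] k=[110 110 100 94 61 29]
t=18: x=[110.0000 109.5500 100.1800 92.7850 61.0450 30.4400] k=[110 110 100 89 63 33]
t=19: x=[110.0000 109.5500 99.9550 88.3250 62.8200 34.3500] k=[110 110 97 88 63 35]
t=20: x=[110.0000 109.4150 97.1800 87.2800 62.8650 36.2600] k=[110 107 98 82 59 36]
t=21: x=[109.8650 106.7300 97.6850 81.6850 59.0000 37.0350] k=[110 102 95 87 57 41]
t=22: x=[109.6400 102.0450 94.9550 86.0100 57.6300 41.7200] k=[110 105 97 91 53 42]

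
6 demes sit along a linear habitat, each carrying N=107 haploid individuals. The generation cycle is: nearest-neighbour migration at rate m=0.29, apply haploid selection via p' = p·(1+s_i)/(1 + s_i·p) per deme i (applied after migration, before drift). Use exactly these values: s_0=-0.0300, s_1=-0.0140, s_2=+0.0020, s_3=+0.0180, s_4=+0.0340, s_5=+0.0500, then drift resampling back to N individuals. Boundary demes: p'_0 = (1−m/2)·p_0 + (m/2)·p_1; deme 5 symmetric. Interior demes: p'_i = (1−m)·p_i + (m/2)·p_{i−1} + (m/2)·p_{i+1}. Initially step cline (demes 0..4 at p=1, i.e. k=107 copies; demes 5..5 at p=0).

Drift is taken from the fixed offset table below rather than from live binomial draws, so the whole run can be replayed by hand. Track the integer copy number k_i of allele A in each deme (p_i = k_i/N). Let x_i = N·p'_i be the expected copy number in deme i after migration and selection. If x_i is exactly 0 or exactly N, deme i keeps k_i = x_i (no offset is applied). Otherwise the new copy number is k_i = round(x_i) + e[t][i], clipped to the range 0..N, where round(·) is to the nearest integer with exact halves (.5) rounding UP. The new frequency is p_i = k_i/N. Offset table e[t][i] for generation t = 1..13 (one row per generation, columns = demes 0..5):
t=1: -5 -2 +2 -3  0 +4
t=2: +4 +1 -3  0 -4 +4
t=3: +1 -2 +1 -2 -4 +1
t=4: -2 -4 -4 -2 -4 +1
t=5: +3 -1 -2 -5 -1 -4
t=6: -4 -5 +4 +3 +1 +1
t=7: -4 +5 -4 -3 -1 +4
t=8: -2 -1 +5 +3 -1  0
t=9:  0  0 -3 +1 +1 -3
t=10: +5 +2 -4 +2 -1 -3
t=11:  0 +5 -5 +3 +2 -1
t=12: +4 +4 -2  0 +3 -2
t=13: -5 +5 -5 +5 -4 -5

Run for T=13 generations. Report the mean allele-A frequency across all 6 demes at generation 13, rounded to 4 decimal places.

0.8364

t=0: k=[107 107 107 107 107 0]
t=1: x=[107.0000 107.0000 107.0000 107.0000 91.9233 16.1735] k=[107 107 107 107 92 20]
t=2: x=[107.0000 107.0000 107.0000 104.8627 84.3380 31.5137] k=[107 107 107 105 80 36]
t=3: x=[107.0000 107.0000 106.7106 101.7547 77.9578 43.6349] k=[107 107 107 100 74 45]
t=4: x=[107.0000 107.0000 105.9870 97.4020 74.3287 50.5040] k=[107 107 102 95 70 52]
t=5: x=[107.0000 106.2648 101.7200 92.6136 71.8091 55.9137] k=[107 105 100 88 71 52]
t=6: x=[106.7011 104.5312 98.9998 87.5604 71.5075 56.0584] k=[103 100 103 91 73 57]
t=7: x=[102.4337 100.7880 100.8366 90.3820 74.0572 60.6060] k=[98 106 97 87 73 65]
t=8: x=[98.9358 103.4874 96.8733 86.7149 74.6298 67.3847] k=[97 102 102 90 74 67]
t=9: x=[97.4637 101.1981 100.2726 89.6805 76.0457 69.2159] k=[97 101 97 91 77 66]
t=10: x=[97.3150 99.7452 96.7286 90.0955 78.1450 68.8016] k=[102 102 93 92 77 66]
t=11: x=[101.8528 100.6108 94.1826 90.2239 78.2878 68.8016] k=[102 106 89 93 80 68]
t=12: x=[102.4491 102.8998 92.0707 90.7820 80.8119 70.9159] k=[106 107 90 91 84 69]
t=13: x=[106.1188 104.3539 92.6349 90.0955 83.4597 72.3282] k=[101 107 88 95 79 67]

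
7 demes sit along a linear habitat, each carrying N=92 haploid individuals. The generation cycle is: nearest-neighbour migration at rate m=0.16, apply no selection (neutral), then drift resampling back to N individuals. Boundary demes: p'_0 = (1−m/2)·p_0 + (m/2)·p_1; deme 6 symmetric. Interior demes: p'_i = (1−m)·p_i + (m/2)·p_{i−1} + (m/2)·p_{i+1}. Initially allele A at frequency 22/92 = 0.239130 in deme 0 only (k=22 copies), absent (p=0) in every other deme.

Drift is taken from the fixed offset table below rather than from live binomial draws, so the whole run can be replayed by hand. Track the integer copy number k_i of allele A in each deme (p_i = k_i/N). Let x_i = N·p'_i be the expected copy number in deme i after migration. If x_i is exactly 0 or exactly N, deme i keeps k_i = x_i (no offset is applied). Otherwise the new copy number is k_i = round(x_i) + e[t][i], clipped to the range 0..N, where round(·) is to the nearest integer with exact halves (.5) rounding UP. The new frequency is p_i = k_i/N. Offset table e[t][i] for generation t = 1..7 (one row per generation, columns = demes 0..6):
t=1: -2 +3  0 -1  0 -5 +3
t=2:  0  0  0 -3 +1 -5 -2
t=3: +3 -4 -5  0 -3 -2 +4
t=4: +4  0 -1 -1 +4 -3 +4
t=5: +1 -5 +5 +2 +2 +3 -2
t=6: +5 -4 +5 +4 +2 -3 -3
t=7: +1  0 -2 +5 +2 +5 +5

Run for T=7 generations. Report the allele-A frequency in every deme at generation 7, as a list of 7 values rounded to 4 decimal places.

[0.2500, 0.0326, 0.0652, 0.0978, 0.0217, 0.0000, 0.0000]

t=0: k=[22 0 0 0 0 0 0]
t=1: x=[20.2400 1.7600 0.0000 0.0000 0.0000 0.0000 0.0000] k=[18 5 0 0 0 0 0]
t=2: x=[16.9600 5.6400 0.4000 0.0000 0.0000 0.0000 0.0000] k=[17 6 0 0 0 0 0]
t=3: x=[16.1200 6.4000 0.4800 0.0000 0.0000 0.0000 0.0000] k=[19 2 0 0 0 0 0]
t=4: x=[17.6400 3.2000 0.1600 0.0000 0.0000 0.0000 0.0000] k=[22 3 0 0 0 0 0]
t=5: x=[20.4800 4.2800 0.2400 0.0000 0.0000 0.0000 0.0000] k=[21 0 5 0 0 0 0]
t=6: x=[19.3200 2.0800 4.2000 0.4000 0.0000 0.0000 0.0000] k=[24 0 9 4 0 0 0]
t=7: x=[22.0800 2.6400 7.8800 4.0800 0.3200 0.0000 0.0000] k=[23 3 6 9 2 0 0]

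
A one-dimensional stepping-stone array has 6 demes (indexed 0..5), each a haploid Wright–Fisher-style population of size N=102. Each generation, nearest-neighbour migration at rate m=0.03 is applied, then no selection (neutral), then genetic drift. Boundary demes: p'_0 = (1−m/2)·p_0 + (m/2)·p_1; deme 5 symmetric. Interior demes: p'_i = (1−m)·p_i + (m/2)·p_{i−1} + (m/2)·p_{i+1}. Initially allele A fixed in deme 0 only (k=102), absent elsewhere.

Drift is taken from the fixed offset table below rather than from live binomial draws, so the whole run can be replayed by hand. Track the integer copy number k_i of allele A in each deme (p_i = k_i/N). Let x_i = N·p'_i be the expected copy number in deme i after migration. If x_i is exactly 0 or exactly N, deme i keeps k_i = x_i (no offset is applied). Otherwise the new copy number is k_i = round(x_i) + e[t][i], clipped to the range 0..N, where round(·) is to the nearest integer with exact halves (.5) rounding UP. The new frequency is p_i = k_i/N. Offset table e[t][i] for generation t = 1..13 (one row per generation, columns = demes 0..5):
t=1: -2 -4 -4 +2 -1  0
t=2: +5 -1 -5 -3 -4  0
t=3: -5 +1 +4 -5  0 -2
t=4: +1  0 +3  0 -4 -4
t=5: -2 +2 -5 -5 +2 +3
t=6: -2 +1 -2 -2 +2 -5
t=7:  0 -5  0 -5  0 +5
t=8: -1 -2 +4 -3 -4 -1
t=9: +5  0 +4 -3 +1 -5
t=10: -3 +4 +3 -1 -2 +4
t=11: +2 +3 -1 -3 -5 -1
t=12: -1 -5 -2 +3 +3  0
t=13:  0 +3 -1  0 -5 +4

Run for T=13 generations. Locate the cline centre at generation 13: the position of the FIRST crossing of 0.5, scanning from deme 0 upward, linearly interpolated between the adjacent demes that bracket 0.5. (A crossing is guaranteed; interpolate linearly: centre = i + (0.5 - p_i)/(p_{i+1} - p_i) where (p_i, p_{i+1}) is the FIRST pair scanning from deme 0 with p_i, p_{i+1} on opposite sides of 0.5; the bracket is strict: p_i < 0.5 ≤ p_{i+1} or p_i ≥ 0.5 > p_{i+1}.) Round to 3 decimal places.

t=0: k=[102 0 0 0 0 0]
t=1: x=[100.4700 1.5300 0.0000 0.0000 0.0000 0.0000] k=[98 0 0 0 0 0]
t=2: x=[96.5300 1.4700 0.0000 0.0000 0.0000 0.0000] k=[102 0 0 0 0 0]
t=3: x=[100.4700 1.5300 0.0000 0.0000 0.0000 0.0000] k=[95 3 0 0 0 0]
t=4: x=[93.6200 4.3350 0.0450 0.0000 0.0000 0.0000] k=[95 4 3 0 0 0]
t=5: x=[93.6350 5.3500 2.9700 0.0450 0.0000 0.0000] k=[92 7 0 0 0 0]
t=6: x=[90.7250 8.1700 0.1050 0.0000 0.0000 0.0000] k=[89 9 0 0 0 0]
t=7: x=[87.8000 10.0650 0.1350 0.0000 0.0000 0.0000] k=[88 5 0 0 0 0]
t=8: x=[86.7550 6.1700 0.0750 0.0000 0.0000 0.0000] k=[86 4 4 0 0 0]
t=9: x=[84.7700 5.2300 3.9400 0.0600 0.0000 0.0000] k=[90 5 8 0 0 0]
t=10: x=[88.7250 6.3200 7.8350 0.1200 0.0000 0.0000] k=[86 10 11 0 0 0]
t=11: x=[84.8600 11.1550 10.8200 0.1650 0.0000 0.0000] k=[87 14 10 0 0 0]
t=12: x=[85.9050 15.0350 9.9100 0.1500 0.0000 0.0000] k=[85 10 8 3 0 0]
t=13: x=[83.8750 11.0950 7.9550 3.0300 0.0450 0.0000] k=[84 14 7 3 0 0]

0.471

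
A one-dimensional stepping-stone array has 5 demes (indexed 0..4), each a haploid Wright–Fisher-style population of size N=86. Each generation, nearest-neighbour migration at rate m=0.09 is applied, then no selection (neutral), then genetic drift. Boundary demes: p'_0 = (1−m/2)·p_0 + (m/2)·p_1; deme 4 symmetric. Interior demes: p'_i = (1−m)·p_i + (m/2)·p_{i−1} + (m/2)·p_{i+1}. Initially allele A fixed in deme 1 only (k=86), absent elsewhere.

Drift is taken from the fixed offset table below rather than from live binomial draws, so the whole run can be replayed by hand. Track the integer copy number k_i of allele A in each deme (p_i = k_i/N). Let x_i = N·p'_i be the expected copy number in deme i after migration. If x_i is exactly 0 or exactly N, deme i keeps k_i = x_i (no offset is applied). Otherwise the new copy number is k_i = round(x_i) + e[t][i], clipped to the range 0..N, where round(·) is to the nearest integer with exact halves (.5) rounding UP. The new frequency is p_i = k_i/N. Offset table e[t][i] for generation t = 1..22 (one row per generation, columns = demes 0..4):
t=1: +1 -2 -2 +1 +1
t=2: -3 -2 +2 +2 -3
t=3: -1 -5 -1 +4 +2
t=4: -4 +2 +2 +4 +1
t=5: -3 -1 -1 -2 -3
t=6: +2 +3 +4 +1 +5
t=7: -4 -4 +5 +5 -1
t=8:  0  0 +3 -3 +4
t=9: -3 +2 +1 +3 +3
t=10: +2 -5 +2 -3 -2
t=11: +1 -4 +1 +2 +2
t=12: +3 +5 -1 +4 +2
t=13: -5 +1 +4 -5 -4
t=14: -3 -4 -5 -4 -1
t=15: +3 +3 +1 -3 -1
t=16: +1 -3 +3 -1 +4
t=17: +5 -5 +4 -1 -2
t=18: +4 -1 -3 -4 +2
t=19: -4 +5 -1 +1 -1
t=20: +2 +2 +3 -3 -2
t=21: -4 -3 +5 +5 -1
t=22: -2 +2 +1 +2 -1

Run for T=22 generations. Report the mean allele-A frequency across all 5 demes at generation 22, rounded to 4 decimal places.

t=0: k=[0 86 0 0 0]
t=1: x=[3.8700 78.2600 3.8700 0.0000 0.0000] k=[5 76 2 0 0]
t=2: x=[8.1950 69.4750 5.2400 0.0900 0.0000] k=[5 67 7 2 0]
t=3: x=[7.7900 61.5100 9.4750 2.1350 0.0900] k=[7 57 8 6 2]
t=4: x=[9.2500 52.5450 10.1150 5.9100 2.1800] k=[5 55 12 10 3]
t=5: x=[7.2500 50.8150 13.8450 9.7750 3.3150] k=[4 50 13 8 0]
t=6: x=[6.0700 46.2650 14.4400 7.8650 0.3600] k=[8 49 18 9 5]
t=7: x=[9.8450 45.7600 18.9900 9.2250 5.1800] k=[6 42 24 14 4]
t=8: x=[7.6200 39.5700 24.3600 14.0000 4.4500] k=[8 40 27 11 8]
t=9: x=[9.4400 37.9750 26.8650 11.5850 8.1350] k=[6 40 28 15 11]
t=10: x=[7.5300 37.9300 27.9550 15.4050 11.1800] k=[10 33 30 12 9]
t=11: x=[11.0350 31.8300 29.3250 12.6750 9.1350] k=[12 28 30 15 11]
t=12: x=[12.7200 27.3700 29.2350 15.4950 11.1800] k=[16 32 28 19 13]
t=13: x=[16.7200 31.1000 27.7750 19.1350 13.2700] k=[12 32 32 14 9]
t=14: x=[12.9000 31.1000 31.1900 14.5850 9.2250] k=[10 27 26 11 8]
t=15: x=[10.7650 26.1900 25.3700 11.5400 8.1350] k=[14 29 26 9 7]
t=16: x=[14.6750 28.1900 25.3700 9.6750 7.0900] k=[16 25 28 9 11]
t=17: x=[16.4050 24.7300 27.0100 9.9450 10.9100] k=[21 20 31 9 9]
t=18: x=[20.9550 20.5400 29.5150 9.9900 9.0000] k=[25 20 27 6 11]
t=19: x=[24.7750 20.5400 25.7400 7.1700 10.7750] k=[21 26 25 8 10]
t=20: x=[21.2250 25.7300 24.2800 8.8550 9.9100] k=[23 28 27 6 8]
t=21: x=[23.2250 27.7300 26.1000 7.0350 7.9100] k=[19 25 31 12 7]
t=22: x=[19.2700 25.0000 29.8750 12.6300 7.2250] k=[17 27 31 15 6]

0.2233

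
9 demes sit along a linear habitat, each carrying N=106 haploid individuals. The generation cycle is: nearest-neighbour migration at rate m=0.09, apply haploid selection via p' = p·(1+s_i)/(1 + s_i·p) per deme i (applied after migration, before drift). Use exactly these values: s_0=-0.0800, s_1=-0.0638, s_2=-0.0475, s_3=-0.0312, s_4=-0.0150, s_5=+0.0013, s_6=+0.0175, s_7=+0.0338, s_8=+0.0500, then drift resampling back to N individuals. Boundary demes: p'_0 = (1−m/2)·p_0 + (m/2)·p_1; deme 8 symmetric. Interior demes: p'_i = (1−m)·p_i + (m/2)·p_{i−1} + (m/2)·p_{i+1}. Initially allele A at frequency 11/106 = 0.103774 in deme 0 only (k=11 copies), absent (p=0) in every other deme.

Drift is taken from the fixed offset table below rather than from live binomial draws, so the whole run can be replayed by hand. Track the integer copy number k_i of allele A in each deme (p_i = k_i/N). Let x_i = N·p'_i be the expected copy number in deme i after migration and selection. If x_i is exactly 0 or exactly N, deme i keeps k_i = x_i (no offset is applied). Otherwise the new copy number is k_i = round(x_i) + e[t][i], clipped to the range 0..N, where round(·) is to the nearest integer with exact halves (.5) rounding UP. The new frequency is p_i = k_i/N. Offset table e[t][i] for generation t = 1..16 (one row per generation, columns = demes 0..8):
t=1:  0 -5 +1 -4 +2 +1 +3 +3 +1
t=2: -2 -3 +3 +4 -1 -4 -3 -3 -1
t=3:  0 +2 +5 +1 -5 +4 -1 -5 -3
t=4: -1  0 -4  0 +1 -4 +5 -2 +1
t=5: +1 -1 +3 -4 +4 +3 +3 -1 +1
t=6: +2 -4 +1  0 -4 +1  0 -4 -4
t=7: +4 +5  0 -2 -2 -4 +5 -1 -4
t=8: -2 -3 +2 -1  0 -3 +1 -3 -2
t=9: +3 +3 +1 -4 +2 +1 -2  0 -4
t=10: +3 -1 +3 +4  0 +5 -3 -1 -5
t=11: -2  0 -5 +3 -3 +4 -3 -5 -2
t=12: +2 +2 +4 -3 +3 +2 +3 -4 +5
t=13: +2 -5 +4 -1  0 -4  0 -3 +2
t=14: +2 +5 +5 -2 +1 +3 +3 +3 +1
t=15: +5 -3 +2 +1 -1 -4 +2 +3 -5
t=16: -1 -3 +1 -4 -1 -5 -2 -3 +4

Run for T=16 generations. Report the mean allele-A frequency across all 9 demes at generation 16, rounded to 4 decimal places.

0.0314

t=0: k=[11 0 0 0 0 0 0 0 0]
t=1: x=[9.7418 0.4636 0.0000 0.0000 0.0000 0.0000 0.0000 0.0000 0.0000] k=[10 0 0 0 0 0 0 0 0]
t=2: x=[8.8498 0.4214 0.0000 0.0000 0.0000 0.0000 0.0000 0.0000 0.0000] k=[7 0 0 0 0 0 0 0 0]
t=3: x=[6.1814 0.2950 0.0000 0.0000 0.0000 0.0000 0.0000 0.0000 0.0000] k=[6 2 0 0 0 0 0 0 0]
t=4: x=[5.3780 1.9591 0.0857 0.0000 0.0000 0.0000 0.0000 0.0000 0.0000] k=[4 2 0 0 0 0 0 0 0]
t=5: x=[3.6078 1.8747 0.0857 0.0000 0.0000 0.0000 0.0000 0.0000 0.0000] k=[5 1 3 0 0 0 0 0 0]
t=6: x=[4.4506 1.1899 2.6465 0.1308 0.0000 0.0000 0.0000 0.0000 0.0000] k=[6 0 4 0 0 0 0 0 0]
t=7: x=[5.2945 0.4214 3.4728 0.1744 0.0000 0.0000 0.0000 0.0000 0.0000] k=[9 5 3 0 0 0 0 0 0]
t=8: x=[8.1688 4.7799 2.8184 0.1308 0.0000 0.0000 0.0000 0.0000 0.0000] k=[6 2 5 0 0 0 0 0 0]
t=9: x=[5.3780 2.1703 4.4288 0.2180 0.0000 0.0000 0.0000 0.0000 0.0000] k=[8 5 5 0 0 0 0 0 0]
t=10: x=[7.2790 4.8223 4.5579 0.2180 0.0000 0.0000 0.0000 0.0000 0.0000] k=[10 4 8 4 0 0 0 0 0]
t=11: x=[9.0178 4.1773 7.3021 3.8798 0.1773 0.0000 0.0000 0.0000 0.0000] k=[7 4 2 7 0 0 0 0 0]
t=12: x=[6.3487 3.7962 2.2073 6.2704 0.3103 0.0000 0.0000 0.0000 0.0000] k=[8 6 6 3 3 0 0 0 0]
t=13: x=[7.3209 5.7224 5.6011 3.0400 2.8232 0.1352 0.0000 0.0000 0.0000] k=[9 1 10 2 3 0 0 0 0]
t=14: x=[8.0010 1.6542 8.8329 2.3316 2.7788 0.1352 0.0000 0.0000 0.0000] k=[10 7 14 0 4 3 0 0 0]
t=15: x=[9.1439 7.0061 12.5081 0.7849 3.7204 2.9137 0.1374 0.0000 0.0000] k=[14 4 15 2 3 0 2 0 0]
t=16: x=[12.5948 4.6433 13.3420 2.5499 2.7788 0.2253 1.8513 0.0930 0.0000] k=[12 2 14 0 2 0 0 0 0]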